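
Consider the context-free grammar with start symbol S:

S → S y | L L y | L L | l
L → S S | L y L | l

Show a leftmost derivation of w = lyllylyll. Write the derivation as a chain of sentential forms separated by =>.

S=>LL=>LyLL=>SSyLL=>SySyLL=>LLySyLL=>LyLLySyLL=>lyLLySyLL=>lylLySyLL=>lyllySyLL=>lyllylyLL=>lyllylylL=>lyllylyll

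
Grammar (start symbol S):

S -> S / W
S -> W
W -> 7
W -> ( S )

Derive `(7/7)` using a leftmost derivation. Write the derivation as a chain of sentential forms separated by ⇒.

S⇒W⇒(S)⇒(S/W)⇒(W/W)⇒(7/W)⇒(7/7)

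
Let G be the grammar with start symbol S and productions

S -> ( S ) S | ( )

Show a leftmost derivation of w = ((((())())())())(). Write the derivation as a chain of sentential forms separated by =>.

S => (S)S   [S -> ( S ) S]
(S)S => ((S)S)S   [S -> ( S ) S]
((S)S)S => (((S)S)S)S   [S -> ( S ) S]
(((S)S)S)S => ((((S)S)S)S)S   [S -> ( S ) S]
((((S)S)S)S)S => ((((())S)S)S)S   [S -> ( )]
((((())S)S)S)S => ((((())())S)S)S   [S -> ( )]
((((())())S)S)S => ((((())())())S)S   [S -> ( )]
((((())())())S)S => ((((())())())())S   [S -> ( )]
((((())())())())S => ((((())())())())()   [S -> ( )]

S => (S)S => ((S)S)S => (((S)S)S)S => ((((S)S)S)S)S => ((((())S)S)S)S => ((((())())S)S)S => ((((())())())S)S => ((((())())())())S => ((((())())())())()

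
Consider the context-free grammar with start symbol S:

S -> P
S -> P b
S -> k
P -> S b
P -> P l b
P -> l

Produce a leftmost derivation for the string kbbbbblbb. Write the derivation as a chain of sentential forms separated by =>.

S => Pb => Plbb => Sblbb => Pblbb => Sbblbb => Pbbblbb => Sbbbblbb => Pbbbblbb => Sbbbbblbb => kbbbbblbb

S => Pb   [S -> P b]
Pb => Plbb   [P -> P l b]
Plbb => Sblbb   [P -> S b]
Sblbb => Pblbb   [S -> P]
Pblbb => Sbblbb   [P -> S b]
Sbblbb => Pbbblbb   [S -> P b]
Pbbblbb => Sbbbblbb   [P -> S b]
Sbbbblbb => Pbbbblbb   [S -> P]
Pbbbblbb => Sbbbbblbb   [P -> S b]
Sbbbbblbb => kbbbbblbb   [S -> k]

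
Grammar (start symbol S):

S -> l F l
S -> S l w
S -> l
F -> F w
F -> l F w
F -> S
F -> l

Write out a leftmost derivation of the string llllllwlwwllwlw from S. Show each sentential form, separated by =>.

S => Slw => Slwlw => lFllwlw => llFwllwlw => llFwwllwlw => llSwwllwlw => lllFlwwllwlw => lllFwlwwllwlw => lllSwlwwllwlw => llllFlwlwwllwlw => llllSlwlwwllwlw => llllllwlwwllwlw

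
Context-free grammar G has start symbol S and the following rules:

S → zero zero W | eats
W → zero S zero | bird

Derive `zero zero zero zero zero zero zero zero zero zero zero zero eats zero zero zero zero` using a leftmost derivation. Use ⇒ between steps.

S ⇒ zero zero W ⇒ zero zero zero S zero ⇒ zero zero zero zero zero W zero ⇒ zero zero zero zero zero zero S zero zero ⇒ zero zero zero zero zero zero zero zero W zero zero ⇒ zero zero zero zero zero zero zero zero zero S zero zero zero ⇒ zero zero zero zero zero zero zero zero zero zero zero W zero zero zero ⇒ zero zero zero zero zero zero zero zero zero zero zero zero S zero zero zero zero ⇒ zero zero zero zero zero zero zero zero zero zero zero zero eats zero zero zero zero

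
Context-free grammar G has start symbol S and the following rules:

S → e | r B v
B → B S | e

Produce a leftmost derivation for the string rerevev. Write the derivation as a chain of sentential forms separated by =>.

S=>rBv=>rBSv=>rBSSv=>reSSv=>rerBvSv=>rerevSv=>rerevev

S => rBv   [S → r B v]
rBv => rBSv   [B → B S]
rBSv => rBSSv   [B → B S]
rBSSv => reSSv   [B → e]
reSSv => rerBvSv   [S → r B v]
rerBvSv => rerevSv   [B → e]
rerevSv => rerevev   [S → e]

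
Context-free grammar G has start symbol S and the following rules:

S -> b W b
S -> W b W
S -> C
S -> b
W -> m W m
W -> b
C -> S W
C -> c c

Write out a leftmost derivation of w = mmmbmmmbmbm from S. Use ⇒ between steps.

S ⇒ WbW ⇒ mWmbW ⇒ mmWmmbW ⇒ mmmWmmmbW ⇒ mmmbmmmbW ⇒ mmmbmmmbmWm ⇒ mmmbmmmbmbm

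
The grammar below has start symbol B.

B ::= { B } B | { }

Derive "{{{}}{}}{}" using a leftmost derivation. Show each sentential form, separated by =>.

B => {B}B   [B ::= { B } B]
{B}B => {{B}B}B   [B ::= { B } B]
{{B}B}B => {{{}}B}B   [B ::= { }]
{{{}}B}B => {{{}}{}}B   [B ::= { }]
{{{}}{}}B => {{{}}{}}{}   [B ::= { }]

B => {B}B => {{B}B}B => {{{}}B}B => {{{}}{}}B => {{{}}{}}{}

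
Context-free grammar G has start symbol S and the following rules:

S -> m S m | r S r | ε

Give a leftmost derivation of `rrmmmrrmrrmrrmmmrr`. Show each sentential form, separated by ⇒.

S ⇒ rSr ⇒ rrSrr ⇒ rrmSmrr ⇒ rrmmSmmrr ⇒ rrmmmSmmmrr ⇒ rrmmmrSrmmmrr ⇒ rrmmmrrSrrmmmrr ⇒ rrmmmrrmSmrrmmmrr ⇒ rrmmmrrmrSrmrrmmmrr ⇒ rrmmmrrmrrmrrmmmrr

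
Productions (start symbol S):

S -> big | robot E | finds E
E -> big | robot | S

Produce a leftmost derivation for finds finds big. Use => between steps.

S => finds E   [S -> finds E]
finds E => finds S   [E -> S]
finds S => finds finds E   [S -> finds E]
finds finds E => finds finds S   [E -> S]
finds finds S => finds finds big   [S -> big]

S => finds E => finds S => finds finds E => finds finds S => finds finds big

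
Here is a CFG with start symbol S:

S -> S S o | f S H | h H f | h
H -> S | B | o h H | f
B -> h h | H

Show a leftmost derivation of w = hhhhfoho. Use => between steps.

S => SSo   [S -> S S o]
SSo => SSoSo   [S -> S S o]
SSoSo => hSoSo   [S -> h]
hSoSo => hhHfoSo   [S -> h H f]
hhHfoSo => hhBfoSo   [H -> B]
hhBfoSo => hhhhfoSo   [B -> h h]
hhhhfoSo => hhhhfoho   [S -> h]

S => SSo => SSoSo => hSoSo => hhHfoSo => hhBfoSo => hhhhfoSo => hhhhfoho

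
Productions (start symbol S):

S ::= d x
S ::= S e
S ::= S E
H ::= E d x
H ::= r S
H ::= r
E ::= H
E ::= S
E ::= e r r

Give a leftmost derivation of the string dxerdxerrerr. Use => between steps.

S => SE   [S ::= S E]
SE => SEE   [S ::= S E]
SEE => SEEE   [S ::= S E]
SEEE => SeEEE   [S ::= S e]
SeEEE => dxeEEE   [S ::= d x]
dxeEEE => dxeHEE   [E ::= H]
dxeHEE => dxerSEE   [H ::= r S]
dxerSEE => dxerdxEE   [S ::= d x]
dxerdxEE => dxerdxerrE   [E ::= e r r]
dxerdxerrE => dxerdxerrerr   [E ::= e r r]

S => SE => SEE => SEEE => SeEEE => dxeEEE => dxeHEE => dxerSEE => dxerdxEE => dxerdxerrE => dxerdxerrerr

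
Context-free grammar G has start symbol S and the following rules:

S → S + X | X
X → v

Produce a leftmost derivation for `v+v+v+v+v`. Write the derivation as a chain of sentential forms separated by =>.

S=>S+X=>S+X+X=>S+X+X+X=>S+X+X+X+X=>X+X+X+X+X=>v+X+X+X+X=>v+v+X+X+X=>v+v+v+X+X=>v+v+v+v+X=>v+v+v+v+v

S => S+X   [S → S + X]
S+X => S+X+X   [S → S + X]
S+X+X => S+X+X+X   [S → S + X]
S+X+X+X => S+X+X+X+X   [S → S + X]
S+X+X+X+X => X+X+X+X+X   [S → X]
X+X+X+X+X => v+X+X+X+X   [X → v]
v+X+X+X+X => v+v+X+X+X   [X → v]
v+v+X+X+X => v+v+v+X+X   [X → v]
v+v+v+X+X => v+v+v+v+X   [X → v]
v+v+v+v+X => v+v+v+v+v   [X → v]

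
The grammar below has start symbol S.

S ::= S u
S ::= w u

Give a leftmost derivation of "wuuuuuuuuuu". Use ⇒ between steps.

S ⇒ Su ⇒ Suu ⇒ Suuu ⇒ Suuuu ⇒ Suuuuu ⇒ Suuuuuu ⇒ Suuuuuuu ⇒ Suuuuuuuu ⇒ Suuuuuuuuu ⇒ wuuuuuuuuuu

S ⇒ Su   [S ::= S u]
Su ⇒ Suu   [S ::= S u]
Suu ⇒ Suuu   [S ::= S u]
Suuu ⇒ Suuuu   [S ::= S u]
Suuuu ⇒ Suuuuu   [S ::= S u]
Suuuuu ⇒ Suuuuuu   [S ::= S u]
Suuuuuu ⇒ Suuuuuuu   [S ::= S u]
Suuuuuuu ⇒ Suuuuuuuu   [S ::= S u]
Suuuuuuuu ⇒ Suuuuuuuuu   [S ::= S u]
Suuuuuuuuu ⇒ wuuuuuuuuuu   [S ::= w u]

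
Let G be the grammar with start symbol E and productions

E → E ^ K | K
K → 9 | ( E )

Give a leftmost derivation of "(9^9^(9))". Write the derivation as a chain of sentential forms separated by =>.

E=>K=>(E)=>(E^K)=>(E^K^K)=>(K^K^K)=>(9^K^K)=>(9^9^K)=>(9^9^(E))=>(9^9^(K))=>(9^9^(9))

E => K   [E → K]
K => (E)   [K → ( E )]
(E) => (E^K)   [E → E ^ K]
(E^K) => (E^K^K)   [E → E ^ K]
(E^K^K) => (K^K^K)   [E → K]
(K^K^K) => (9^K^K)   [K → 9]
(9^K^K) => (9^9^K)   [K → 9]
(9^9^K) => (9^9^(E))   [K → ( E )]
(9^9^(E)) => (9^9^(K))   [E → K]
(9^9^(K)) => (9^9^(9))   [K → 9]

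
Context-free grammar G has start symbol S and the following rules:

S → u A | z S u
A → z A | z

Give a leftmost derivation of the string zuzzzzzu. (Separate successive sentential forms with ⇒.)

S ⇒ zSu   [S → z S u]
zSu ⇒ zuAu   [S → u A]
zuAu ⇒ zuzAu   [A → z A]
zuzAu ⇒ zuzzAu   [A → z A]
zuzzAu ⇒ zuzzzAu   [A → z A]
zuzzzAu ⇒ zuzzzzAu   [A → z A]
zuzzzzAu ⇒ zuzzzzzu   [A → z]

S ⇒ zSu ⇒ zuAu ⇒ zuzAu ⇒ zuzzAu ⇒ zuzzzAu ⇒ zuzzzzAu ⇒ zuzzzzzu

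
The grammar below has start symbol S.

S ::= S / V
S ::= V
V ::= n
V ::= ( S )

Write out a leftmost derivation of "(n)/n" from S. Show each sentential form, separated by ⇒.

S ⇒ S/V ⇒ V/V ⇒ (S)/V ⇒ (V)/V ⇒ (n)/V ⇒ (n)/n

S ⇒ S/V   [S ::= S / V]
S/V ⇒ V/V   [S ::= V]
V/V ⇒ (S)/V   [V ::= ( S )]
(S)/V ⇒ (V)/V   [S ::= V]
(V)/V ⇒ (n)/V   [V ::= n]
(n)/V ⇒ (n)/n   [V ::= n]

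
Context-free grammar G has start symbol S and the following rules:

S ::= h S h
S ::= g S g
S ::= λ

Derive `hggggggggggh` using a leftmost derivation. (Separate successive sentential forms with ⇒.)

S ⇒ hSh   [S ::= h S h]
hSh ⇒ hgSgh   [S ::= g S g]
hgSgh ⇒ hggSggh   [S ::= g S g]
hggSggh ⇒ hgggSgggh   [S ::= g S g]
hgggSgggh ⇒ hggggSggggh   [S ::= g S g]
hggggSggggh ⇒ hgggggSgggggh   [S ::= g S g]
hgggggSgggggh ⇒ hggggggggggh   [S ::= λ]

S ⇒ hSh ⇒ hgSgh ⇒ hggSggh ⇒ hgggSgggh ⇒ hggggSggggh ⇒ hgggggSgggggh ⇒ hggggggggggh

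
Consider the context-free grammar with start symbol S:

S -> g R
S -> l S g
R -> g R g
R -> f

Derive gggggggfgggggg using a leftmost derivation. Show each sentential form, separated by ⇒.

S ⇒ gR ⇒ ggRg ⇒ gggRgg ⇒ ggggRggg ⇒ gggggRgggg ⇒ ggggggRggggg ⇒ gggggggRgggggg ⇒ gggggggfgggggg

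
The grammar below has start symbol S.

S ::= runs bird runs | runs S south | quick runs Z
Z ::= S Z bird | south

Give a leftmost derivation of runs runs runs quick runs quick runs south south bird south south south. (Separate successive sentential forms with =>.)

S => runs S south   [S ::= runs S south]
runs S south => runs runs S south south   [S ::= runs S south]
runs runs S south south => runs runs runs S south south south   [S ::= runs S south]
runs runs runs S south south south => runs runs runs quick runs Z south south south   [S ::= quick runs Z]
runs runs runs quick runs Z south south south => runs runs runs quick runs S Z bird south south south   [Z ::= S Z bird]
runs runs runs quick runs S Z bird south south south => runs runs runs quick runs quick runs Z Z bird south south south   [S ::= quick runs Z]
runs runs runs quick runs quick runs Z Z bird south south south => runs runs runs quick runs quick runs south Z bird south south south   [Z ::= south]
runs runs runs quick runs quick runs south Z bird south south south => runs runs runs quick runs quick runs south south bird south south south   [Z ::= south]

S => runs S south => runs runs S south south => runs runs runs S south south south => runs runs runs quick runs Z south south south => runs runs runs quick runs S Z bird south south south => runs runs runs quick runs quick runs Z Z bird south south south => runs runs runs quick runs quick runs south Z bird south south south => runs runs runs quick runs quick runs south south bird south south south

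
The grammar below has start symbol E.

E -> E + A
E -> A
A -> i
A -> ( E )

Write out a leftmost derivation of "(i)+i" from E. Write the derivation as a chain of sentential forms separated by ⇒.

E ⇒ E+A   [E -> E + A]
E+A ⇒ A+A   [E -> A]
A+A ⇒ (E)+A   [A -> ( E )]
(E)+A ⇒ (A)+A   [E -> A]
(A)+A ⇒ (i)+A   [A -> i]
(i)+A ⇒ (i)+i   [A -> i]

E⇒E+A⇒A+A⇒(E)+A⇒(A)+A⇒(i)+A⇒(i)+i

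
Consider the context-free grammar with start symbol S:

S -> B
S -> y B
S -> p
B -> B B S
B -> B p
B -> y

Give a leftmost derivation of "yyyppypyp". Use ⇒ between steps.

S⇒yB⇒yBBS⇒yBBSBS⇒yBpBSBS⇒yBBSpBSBS⇒yyBSpBSBS⇒yyySpBSBS⇒yyyppBSBS⇒yyyppySBS⇒yyyppypBS⇒yyyppypyS⇒yyyppypyp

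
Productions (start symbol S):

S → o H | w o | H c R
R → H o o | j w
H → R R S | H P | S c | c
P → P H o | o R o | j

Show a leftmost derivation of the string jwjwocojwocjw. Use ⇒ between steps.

S ⇒ HcR ⇒ RRScR ⇒ jwRScR ⇒ jwjwScR ⇒ jwjwoHcR ⇒ jwjwoHPcR ⇒ jwjwocPcR ⇒ jwjwocoRocR ⇒ jwjwocojwocR ⇒ jwjwocojwocjw

S ⇒ HcR   [S → H c R]
HcR ⇒ RRScR   [H → R R S]
RRScR ⇒ jwRScR   [R → j w]
jwRScR ⇒ jwjwScR   [R → j w]
jwjwScR ⇒ jwjwoHcR   [S → o H]
jwjwoHcR ⇒ jwjwoHPcR   [H → H P]
jwjwoHPcR ⇒ jwjwocPcR   [H → c]
jwjwocPcR ⇒ jwjwocoRocR   [P → o R o]
jwjwocoRocR ⇒ jwjwocojwocR   [R → j w]
jwjwocojwocR ⇒ jwjwocojwocjw   [R → j w]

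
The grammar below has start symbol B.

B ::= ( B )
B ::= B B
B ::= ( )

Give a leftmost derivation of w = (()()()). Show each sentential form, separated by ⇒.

B ⇒ (B)   [B ::= ( B )]
(B) ⇒ (BB)   [B ::= B B]
(BB) ⇒ (BBB)   [B ::= B B]
(BBB) ⇒ (()BB)   [B ::= ( )]
(()BB) ⇒ (()()B)   [B ::= ( )]
(()()B) ⇒ (()()())   [B ::= ( )]

B ⇒ (B) ⇒ (BB) ⇒ (BBB) ⇒ (()BB) ⇒ (()()B) ⇒ (()()())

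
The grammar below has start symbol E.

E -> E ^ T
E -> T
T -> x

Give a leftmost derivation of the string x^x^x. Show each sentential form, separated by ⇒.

E ⇒ E^T ⇒ E^T^T ⇒ T^T^T ⇒ x^T^T ⇒ x^x^T ⇒ x^x^x

E ⇒ E^T   [E -> E ^ T]
E^T ⇒ E^T^T   [E -> E ^ T]
E^T^T ⇒ T^T^T   [E -> T]
T^T^T ⇒ x^T^T   [T -> x]
x^T^T ⇒ x^x^T   [T -> x]
x^x^T ⇒ x^x^x   [T -> x]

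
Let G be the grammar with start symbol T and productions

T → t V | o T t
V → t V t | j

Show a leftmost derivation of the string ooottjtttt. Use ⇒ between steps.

T ⇒ oTt   [T → o T t]
oTt ⇒ ooTtt   [T → o T t]
ooTtt ⇒ oooTttt   [T → o T t]
oooTttt ⇒ oootVttt   [T → t V]
oootVttt ⇒ ooottVtttt   [V → t V t]
ooottVtttt ⇒ ooottjtttt   [V → j]

T⇒oTt⇒ooTtt⇒oooTttt⇒oootVttt⇒ooottVtttt⇒ooottjtttt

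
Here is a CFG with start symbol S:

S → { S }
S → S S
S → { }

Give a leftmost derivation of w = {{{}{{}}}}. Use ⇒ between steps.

S ⇒ {S} ⇒ {{S}} ⇒ {{SS}} ⇒ {{{}S}} ⇒ {{{}{S}}} ⇒ {{{}{{}}}}

S ⇒ {S}   [S → { S }]
{S} ⇒ {{S}}   [S → { S }]
{{S}} ⇒ {{SS}}   [S → S S]
{{SS}} ⇒ {{{}S}}   [S → { }]
{{{}S}} ⇒ {{{}{S}}}   [S → { S }]
{{{}{S}}} ⇒ {{{}{{}}}}   [S → { }]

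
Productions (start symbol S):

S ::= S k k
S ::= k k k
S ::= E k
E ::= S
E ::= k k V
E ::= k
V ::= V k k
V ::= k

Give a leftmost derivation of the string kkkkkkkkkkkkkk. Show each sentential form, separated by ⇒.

S ⇒ Skk ⇒ Skkkk ⇒ Skkkkkk ⇒ Skkkkkkkk ⇒ Skkkkkkkkkk ⇒ Skkkkkkkkkkkk ⇒ Ekkkkkkkkkkkkk ⇒ kkkkkkkkkkkkkk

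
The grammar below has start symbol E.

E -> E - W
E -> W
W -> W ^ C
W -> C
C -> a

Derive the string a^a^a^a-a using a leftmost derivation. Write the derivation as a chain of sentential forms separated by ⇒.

E⇒E-W⇒W-W⇒W^C-W⇒W^C^C-W⇒W^C^C^C-W⇒C^C^C^C-W⇒a^C^C^C-W⇒a^a^C^C-W⇒a^a^a^C-W⇒a^a^a^a-W⇒a^a^a^a-C⇒a^a^a^a-a

E ⇒ E-W   [E -> E - W]
E-W ⇒ W-W   [E -> W]
W-W ⇒ W^C-W   [W -> W ^ C]
W^C-W ⇒ W^C^C-W   [W -> W ^ C]
W^C^C-W ⇒ W^C^C^C-W   [W -> W ^ C]
W^C^C^C-W ⇒ C^C^C^C-W   [W -> C]
C^C^C^C-W ⇒ a^C^C^C-W   [C -> a]
a^C^C^C-W ⇒ a^a^C^C-W   [C -> a]
a^a^C^C-W ⇒ a^a^a^C-W   [C -> a]
a^a^a^C-W ⇒ a^a^a^a-W   [C -> a]
a^a^a^a-W ⇒ a^a^a^a-C   [W -> C]
a^a^a^a-C ⇒ a^a^a^a-a   [C -> a]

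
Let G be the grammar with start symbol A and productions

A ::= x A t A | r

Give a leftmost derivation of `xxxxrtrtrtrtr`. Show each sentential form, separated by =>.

A=>xAtA=>xxAtAtA=>xxxAtAtAtA=>xxxxAtAtAtAtA=>xxxxrtAtAtAtA=>xxxxrtrtAtAtA=>xxxxrtrtrtAtA=>xxxxrtrtrtrtA=>xxxxrtrtrtrtr

A => xAtA   [A ::= x A t A]
xAtA => xxAtAtA   [A ::= x A t A]
xxAtAtA => xxxAtAtAtA   [A ::= x A t A]
xxxAtAtAtA => xxxxAtAtAtAtA   [A ::= x A t A]
xxxxAtAtAtAtA => xxxxrtAtAtAtA   [A ::= r]
xxxxrtAtAtAtA => xxxxrtrtAtAtA   [A ::= r]
xxxxrtrtAtAtA => xxxxrtrtrtAtA   [A ::= r]
xxxxrtrtrtAtA => xxxxrtrtrtrtA   [A ::= r]
xxxxrtrtrtrtA => xxxxrtrtrtrtr   [A ::= r]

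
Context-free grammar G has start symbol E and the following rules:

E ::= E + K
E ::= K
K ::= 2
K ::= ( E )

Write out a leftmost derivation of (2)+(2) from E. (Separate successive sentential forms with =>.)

E => E+K => K+K => (E)+K => (K)+K => (2)+K => (2)+(E) => (2)+(K) => (2)+(2)

E => E+K   [E ::= E + K]
E+K => K+K   [E ::= K]
K+K => (E)+K   [K ::= ( E )]
(E)+K => (K)+K   [E ::= K]
(K)+K => (2)+K   [K ::= 2]
(2)+K => (2)+(E)   [K ::= ( E )]
(2)+(E) => (2)+(K)   [E ::= K]
(2)+(K) => (2)+(2)   [K ::= 2]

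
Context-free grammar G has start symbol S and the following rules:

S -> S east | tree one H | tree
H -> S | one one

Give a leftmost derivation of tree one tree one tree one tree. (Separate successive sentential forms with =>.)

S => tree one H => tree one S => tree one tree one H => tree one tree one S => tree one tree one tree one H => tree one tree one tree one S => tree one tree one tree one tree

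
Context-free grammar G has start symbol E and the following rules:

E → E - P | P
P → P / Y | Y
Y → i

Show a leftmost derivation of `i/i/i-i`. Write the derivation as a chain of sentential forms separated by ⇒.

E⇒E-P⇒P-P⇒P/Y-P⇒P/Y/Y-P⇒Y/Y/Y-P⇒i/Y/Y-P⇒i/i/Y-P⇒i/i/i-P⇒i/i/i-Y⇒i/i/i-i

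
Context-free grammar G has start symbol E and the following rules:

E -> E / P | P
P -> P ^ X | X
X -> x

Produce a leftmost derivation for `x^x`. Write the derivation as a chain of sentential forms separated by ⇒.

E ⇒ P   [E -> P]
P ⇒ P^X   [P -> P ^ X]
P^X ⇒ X^X   [P -> X]
X^X ⇒ x^X   [X -> x]
x^X ⇒ x^x   [X -> x]

E ⇒ P ⇒ P^X ⇒ X^X ⇒ x^X ⇒ x^x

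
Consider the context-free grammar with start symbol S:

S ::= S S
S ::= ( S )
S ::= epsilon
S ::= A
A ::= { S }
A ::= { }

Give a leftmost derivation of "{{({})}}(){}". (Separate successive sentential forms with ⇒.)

S ⇒ SS ⇒ AS ⇒ {S}S ⇒ {A}S ⇒ {{S}}S ⇒ {{(S)}}S ⇒ {{(A)}}S ⇒ {{({S})}}S ⇒ {{({})}}S ⇒ {{({})}}SS ⇒ {{({})}}(S)S ⇒ {{({})}}()S ⇒ {{({})}}()A ⇒ {{({})}}(){}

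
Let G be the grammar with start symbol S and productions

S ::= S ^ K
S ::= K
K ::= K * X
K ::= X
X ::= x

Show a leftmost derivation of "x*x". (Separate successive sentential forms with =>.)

S => K   [S ::= K]
K => K*X   [K ::= K * X]
K*X => X*X   [K ::= X]
X*X => x*X   [X ::= x]
x*X => x*x   [X ::= x]

S => K => K*X => X*X => x*X => x*x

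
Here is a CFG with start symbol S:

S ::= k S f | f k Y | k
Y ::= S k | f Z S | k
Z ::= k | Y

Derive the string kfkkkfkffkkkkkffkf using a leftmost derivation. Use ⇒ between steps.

S ⇒ kSf   [S ::= k S f]
kSf ⇒ kfkYf   [S ::= f k Y]
kfkYf ⇒ kfkSkf   [Y ::= S k]
kfkSkf ⇒ kfkkSfkf   [S ::= k S f]
kfkkSfkf ⇒ kfkkkSffkf   [S ::= k S f]
kfkkkSffkf ⇒ kfkkkfkYffkf   [S ::= f k Y]
kfkkkfkYffkf ⇒ kfkkkfkfZSffkf   [Y ::= f Z S]
kfkkkfkfZSffkf ⇒ kfkkkfkfYSffkf   [Z ::= Y]
kfkkkfkfYSffkf ⇒ kfkkkfkfSkSffkf   [Y ::= S k]
kfkkkfkfSkSffkf ⇒ kfkkkfkffkYkSffkf   [S ::= f k Y]
kfkkkfkffkYkSffkf ⇒ kfkkkfkffkSkkSffkf   [Y ::= S k]
kfkkkfkffkSkkSffkf ⇒ kfkkkfkffkkkkSffkf   [S ::= k]
kfkkkfkffkkkkSffkf ⇒ kfkkkfkffkkkkkffkf   [S ::= k]

S ⇒ kSf ⇒ kfkYf ⇒ kfkSkf ⇒ kfkkSfkf ⇒ kfkkkSffkf ⇒ kfkkkfkYffkf ⇒ kfkkkfkfZSffkf ⇒ kfkkkfkfYSffkf ⇒ kfkkkfkfSkSffkf ⇒ kfkkkfkffkYkSffkf ⇒ kfkkkfkffkSkkSffkf ⇒ kfkkkfkffkkkkSffkf ⇒ kfkkkfkffkkkkkffkf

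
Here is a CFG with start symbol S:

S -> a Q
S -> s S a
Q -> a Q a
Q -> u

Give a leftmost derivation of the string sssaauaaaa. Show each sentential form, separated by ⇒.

S⇒sSa⇒ssSaa⇒sssSaaa⇒sssaQaaa⇒sssaaQaaaa⇒sssaauaaaa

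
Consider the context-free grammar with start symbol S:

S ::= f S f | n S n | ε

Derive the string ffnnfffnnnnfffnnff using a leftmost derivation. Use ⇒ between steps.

S ⇒ fSf ⇒ ffSff ⇒ ffnSnff ⇒ ffnnSnnff ⇒ ffnnfSfnnff ⇒ ffnnffSffnnff ⇒ ffnnfffSfffnnff ⇒ ffnnfffnSnfffnnff ⇒ ffnnfffnnSnnfffnnff ⇒ ffnnfffnnnnfffnnff

S ⇒ fSf   [S ::= f S f]
fSf ⇒ ffSff   [S ::= f S f]
ffSff ⇒ ffnSnff   [S ::= n S n]
ffnSnff ⇒ ffnnSnnff   [S ::= n S n]
ffnnSnnff ⇒ ffnnfSfnnff   [S ::= f S f]
ffnnfSfnnff ⇒ ffnnffSffnnff   [S ::= f S f]
ffnnffSffnnff ⇒ ffnnfffSfffnnff   [S ::= f S f]
ffnnfffSfffnnff ⇒ ffnnfffnSnfffnnff   [S ::= n S n]
ffnnfffnSnfffnnff ⇒ ffnnfffnnSnnfffnnff   [S ::= n S n]
ffnnfffnnSnnfffnnff ⇒ ffnnfffnnnnfffnnff   [S ::= ε]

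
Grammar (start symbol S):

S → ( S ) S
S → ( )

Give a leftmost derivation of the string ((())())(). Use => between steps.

S => (S)S   [S → ( S ) S]
(S)S => ((S)S)S   [S → ( S ) S]
((S)S)S => ((())S)S   [S → ( )]
((())S)S => ((())())S   [S → ( )]
((())())S => ((())())()   [S → ( )]

S=>(S)S=>((S)S)S=>((())S)S=>((())())S=>((())())()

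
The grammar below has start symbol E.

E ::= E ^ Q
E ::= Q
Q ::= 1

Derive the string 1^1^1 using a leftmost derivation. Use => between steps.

E => E^Q => E^Q^Q => Q^Q^Q => 1^Q^Q => 1^1^Q => 1^1^1

E => E^Q   [E ::= E ^ Q]
E^Q => E^Q^Q   [E ::= E ^ Q]
E^Q^Q => Q^Q^Q   [E ::= Q]
Q^Q^Q => 1^Q^Q   [Q ::= 1]
1^Q^Q => 1^1^Q   [Q ::= 1]
1^1^Q => 1^1^1   [Q ::= 1]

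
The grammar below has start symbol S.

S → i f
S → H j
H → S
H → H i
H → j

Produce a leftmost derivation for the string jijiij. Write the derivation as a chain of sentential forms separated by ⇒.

S ⇒ Hj   [S → H j]
Hj ⇒ Hij   [H → H i]
Hij ⇒ Hiij   [H → H i]
Hiij ⇒ Siij   [H → S]
Siij ⇒ Hjiij   [S → H j]
Hjiij ⇒ Hijiij   [H → H i]
Hijiij ⇒ jijiij   [H → j]

S ⇒ Hj ⇒ Hij ⇒ Hiij ⇒ Siij ⇒ Hjiij ⇒ Hijiij ⇒ jijiij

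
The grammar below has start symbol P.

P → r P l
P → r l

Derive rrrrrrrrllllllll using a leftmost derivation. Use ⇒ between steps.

P ⇒ rPl   [P → r P l]
rPl ⇒ rrPll   [P → r P l]
rrPll ⇒ rrrPlll   [P → r P l]
rrrPlll ⇒ rrrrPllll   [P → r P l]
rrrrPllll ⇒ rrrrrPlllll   [P → r P l]
rrrrrPlllll ⇒ rrrrrrPllllll   [P → r P l]
rrrrrrPllllll ⇒ rrrrrrrPlllllll   [P → r P l]
rrrrrrrPlllllll ⇒ rrrrrrrrllllllll   [P → r l]

P⇒rPl⇒rrPll⇒rrrPlll⇒rrrrPllll⇒rrrrrPlllll⇒rrrrrrPllllll⇒rrrrrrrPlllllll⇒rrrrrrrrllllllll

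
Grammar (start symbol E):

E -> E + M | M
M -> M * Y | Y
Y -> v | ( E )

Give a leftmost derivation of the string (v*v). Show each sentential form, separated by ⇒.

E ⇒ M ⇒ Y ⇒ (E) ⇒ (M) ⇒ (M*Y) ⇒ (Y*Y) ⇒ (v*Y) ⇒ (v*v)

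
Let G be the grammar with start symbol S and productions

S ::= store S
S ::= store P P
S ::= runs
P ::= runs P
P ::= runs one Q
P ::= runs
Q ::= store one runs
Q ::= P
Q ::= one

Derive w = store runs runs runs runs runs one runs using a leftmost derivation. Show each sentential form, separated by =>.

S => store P P => store runs P => store runs runs P => store runs runs runs P => store runs runs runs runs P => store runs runs runs runs runs one Q => store runs runs runs runs runs one P => store runs runs runs runs runs one runs

S => store P P   [S ::= store P P]
store P P => store runs P   [P ::= runs]
store runs P => store runs runs P   [P ::= runs P]
store runs runs P => store runs runs runs P   [P ::= runs P]
store runs runs runs P => store runs runs runs runs P   [P ::= runs P]
store runs runs runs runs P => store runs runs runs runs runs one Q   [P ::= runs one Q]
store runs runs runs runs runs one Q => store runs runs runs runs runs one P   [Q ::= P]
store runs runs runs runs runs one P => store runs runs runs runs runs one runs   [P ::= runs]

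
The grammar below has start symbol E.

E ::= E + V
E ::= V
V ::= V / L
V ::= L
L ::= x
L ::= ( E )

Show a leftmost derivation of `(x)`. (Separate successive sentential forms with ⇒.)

E ⇒ V ⇒ L ⇒ (E) ⇒ (V) ⇒ (L) ⇒ (x)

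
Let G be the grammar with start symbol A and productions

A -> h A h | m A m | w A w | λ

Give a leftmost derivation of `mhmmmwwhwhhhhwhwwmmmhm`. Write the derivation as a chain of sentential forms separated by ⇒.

A ⇒ mAm   [A -> m A m]
mAm ⇒ mhAhm   [A -> h A h]
mhAhm ⇒ mhmAmhm   [A -> m A m]
mhmAmhm ⇒ mhmmAmmhm   [A -> m A m]
mhmmAmmhm ⇒ mhmmmAmmmhm   [A -> m A m]
mhmmmAmmmhm ⇒ mhmmmwAwmmmhm   [A -> w A w]
mhmmmwAwmmmhm ⇒ mhmmmwwAwwmmmhm   [A -> w A w]
mhmmmwwAwwmmmhm ⇒ mhmmmwwhAhwwmmmhm   [A -> h A h]
mhmmmwwhAhwwmmmhm ⇒ mhmmmwwhwAwhwwmmmhm   [A -> w A w]
mhmmmwwhwAwhwwmmmhm ⇒ mhmmmwwhwhAhwhwwmmmhm   [A -> h A h]
mhmmmwwhwhAhwhwwmmmhm ⇒ mhmmmwwhwhhAhhwhwwmmmhm   [A -> h A h]
mhmmmwwhwhhAhhwhwwmmmhm ⇒ mhmmmwwhwhhhhwhwwmmmhm   [A -> λ]

A⇒mAm⇒mhAhm⇒mhmAmhm⇒mhmmAmmhm⇒mhmmmAmmmhm⇒mhmmmwAwmmmhm⇒mhmmmwwAwwmmmhm⇒mhmmmwwhAhwwmmmhm⇒mhmmmwwhwAwhwwmmmhm⇒mhmmmwwhwhAhwhwwmmmhm⇒mhmmmwwhwhhAhhwhwwmmmhm⇒mhmmmwwhwhhhhwhwwmmmhm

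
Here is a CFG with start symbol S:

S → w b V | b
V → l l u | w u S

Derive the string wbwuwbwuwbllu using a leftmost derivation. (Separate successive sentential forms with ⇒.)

S⇒wbV⇒wbwuS⇒wbwuwbV⇒wbwuwbwuS⇒wbwuwbwuwbV⇒wbwuwbwuwbllu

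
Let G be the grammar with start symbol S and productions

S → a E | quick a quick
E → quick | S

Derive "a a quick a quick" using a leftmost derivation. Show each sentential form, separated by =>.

S => a E => a S => a a E => a a S => a a quick a quick

S => a E   [S → a E]
a E => a S   [E → S]
a S => a a E   [S → a E]
a a E => a a S   [E → S]
a a S => a a quick a quick   [S → quick a quick]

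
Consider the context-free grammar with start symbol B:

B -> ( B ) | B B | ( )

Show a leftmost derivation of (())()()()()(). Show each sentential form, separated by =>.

B => BB   [B -> B B]
BB => BBB   [B -> B B]
BBB => BBBB   [B -> B B]
BBBB => BBBBB   [B -> B B]
BBBBB => (B)BBBB   [B -> ( B )]
(B)BBBB => (())BBBB   [B -> ( )]
(())BBBB => (())BBBBB   [B -> B B]
(())BBBBB => (())()BBBB   [B -> ( )]
(())()BBBB => (())()()BBB   [B -> ( )]
(())()()BBB => (())()()()BB   [B -> ( )]
(())()()()BB => (())()()()()B   [B -> ( )]
(())()()()()B => (())()()()()()   [B -> ( )]

B => BB => BBB => BBBB => BBBBB => (B)BBBB => (())BBBB => (())BBBBB => (())()BBBB => (())()()BBB => (())()()()BB => (())()()()()B => (())()()()()()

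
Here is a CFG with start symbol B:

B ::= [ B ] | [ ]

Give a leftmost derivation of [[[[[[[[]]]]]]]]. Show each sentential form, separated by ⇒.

B⇒[B]⇒[[B]]⇒[[[B]]]⇒[[[[B]]]]⇒[[[[[B]]]]]⇒[[[[[[B]]]]]]⇒[[[[[[[B]]]]]]]⇒[[[[[[[[]]]]]]]]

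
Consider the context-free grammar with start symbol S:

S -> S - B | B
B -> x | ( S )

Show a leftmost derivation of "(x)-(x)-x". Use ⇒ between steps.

S ⇒ S-B ⇒ S-B-B ⇒ B-B-B ⇒ (S)-B-B ⇒ (B)-B-B ⇒ (x)-B-B ⇒ (x)-(S)-B ⇒ (x)-(B)-B ⇒ (x)-(x)-B ⇒ (x)-(x)-x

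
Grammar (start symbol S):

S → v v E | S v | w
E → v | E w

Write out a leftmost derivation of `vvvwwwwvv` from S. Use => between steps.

S => Sv   [S → S v]
Sv => Svv   [S → S v]
Svv => vvEvv   [S → v v E]
vvEvv => vvEwvv   [E → E w]
vvEwvv => vvEwwvv   [E → E w]
vvEwwvv => vvEwwwvv   [E → E w]
vvEwwwvv => vvEwwwwvv   [E → E w]
vvEwwwwvv => vvvwwwwvv   [E → v]

S => Sv => Svv => vvEvv => vvEwvv => vvEwwvv => vvEwwwvv => vvEwwwwvv => vvvwwwwvv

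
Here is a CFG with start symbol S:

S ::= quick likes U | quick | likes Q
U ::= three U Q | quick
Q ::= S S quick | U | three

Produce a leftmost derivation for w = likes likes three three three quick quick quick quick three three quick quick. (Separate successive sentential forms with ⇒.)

S ⇒ likes Q ⇒ likes S S quick ⇒ likes likes Q S quick ⇒ likes likes U S quick ⇒ likes likes three U Q S quick ⇒ likes likes three three U Q Q S quick ⇒ likes likes three three three U Q Q Q S quick ⇒ likes likes three three three quick Q Q Q S quick ⇒ likes likes three three three quick S S quick Q Q S quick ⇒ likes likes three three three quick quick S quick Q Q S quick ⇒ likes likes three three three quick quick quick quick Q Q S quick ⇒ likes likes three three three quick quick quick quick three Q S quick ⇒ likes likes three three three quick quick quick quick three three S quick ⇒ likes likes three three three quick quick quick quick three three quick quick

S ⇒ likes Q   [S ::= likes Q]
likes Q ⇒ likes S S quick   [Q ::= S S quick]
likes S S quick ⇒ likes likes Q S quick   [S ::= likes Q]
likes likes Q S quick ⇒ likes likes U S quick   [Q ::= U]
likes likes U S quick ⇒ likes likes three U Q S quick   [U ::= three U Q]
likes likes three U Q S quick ⇒ likes likes three three U Q Q S quick   [U ::= three U Q]
likes likes three three U Q Q S quick ⇒ likes likes three three three U Q Q Q S quick   [U ::= three U Q]
likes likes three three three U Q Q Q S quick ⇒ likes likes three three three quick Q Q Q S quick   [U ::= quick]
likes likes three three three quick Q Q Q S quick ⇒ likes likes three three three quick S S quick Q Q S quick   [Q ::= S S quick]
likes likes three three three quick S S quick Q Q S quick ⇒ likes likes three three three quick quick S quick Q Q S quick   [S ::= quick]
likes likes three three three quick quick S quick Q Q S quick ⇒ likes likes three three three quick quick quick quick Q Q S quick   [S ::= quick]
likes likes three three three quick quick quick quick Q Q S quick ⇒ likes likes three three three quick quick quick quick three Q S quick   [Q ::= three]
likes likes three three three quick quick quick quick three Q S quick ⇒ likes likes three three three quick quick quick quick three three S quick   [Q ::= three]
likes likes three three three quick quick quick quick three three S quick ⇒ likes likes three three three quick quick quick quick three three quick quick   [S ::= quick]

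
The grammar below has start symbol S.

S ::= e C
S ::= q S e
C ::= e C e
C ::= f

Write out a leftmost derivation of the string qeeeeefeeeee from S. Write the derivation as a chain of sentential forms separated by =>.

S => qSe   [S ::= q S e]
qSe => qeCe   [S ::= e C]
qeCe => qeeCee   [C ::= e C e]
qeeCee => qeeeCeee   [C ::= e C e]
qeeeCeee => qeeeeCeeee   [C ::= e C e]
qeeeeCeeee => qeeeeeCeeeee   [C ::= e C e]
qeeeeeCeeeee => qeeeeefeeeee   [C ::= f]

S => qSe => qeCe => qeeCee => qeeeCeee => qeeeeCeeee => qeeeeeCeeeee => qeeeeefeeeee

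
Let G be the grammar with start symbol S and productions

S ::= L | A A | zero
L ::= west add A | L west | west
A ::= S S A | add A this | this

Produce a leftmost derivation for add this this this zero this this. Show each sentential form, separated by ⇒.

S ⇒ A A ⇒ S S A A ⇒ A A S A A ⇒ add A this A S A A ⇒ add this this A S A A ⇒ add this this this S A A ⇒ add this this this zero A A ⇒ add this this this zero this A ⇒ add this this this zero this this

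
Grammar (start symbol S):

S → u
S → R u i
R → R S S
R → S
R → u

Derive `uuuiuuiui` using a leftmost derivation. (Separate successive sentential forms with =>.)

S=>Rui=>RSSui=>SSSui=>uSSui=>uRuiSui=>uSuiSui=>uuuiSui=>uuuiRuiui=>uuuiuuiui

S => Rui   [S → R u i]
Rui => RSSui   [R → R S S]
RSSui => SSSui   [R → S]
SSSui => uSSui   [S → u]
uSSui => uRuiSui   [S → R u i]
uRuiSui => uSuiSui   [R → S]
uSuiSui => uuuiSui   [S → u]
uuuiSui => uuuiRuiui   [S → R u i]
uuuiRuiui => uuuiuuiui   [R → u]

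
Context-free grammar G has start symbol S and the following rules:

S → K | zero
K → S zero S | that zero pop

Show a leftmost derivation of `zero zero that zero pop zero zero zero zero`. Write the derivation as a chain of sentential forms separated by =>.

S => K   [S → K]
K => S zero S   [K → S zero S]
S zero S => zero zero S   [S → zero]
zero zero S => zero zero K   [S → K]
zero zero K => zero zero S zero S   [K → S zero S]
zero zero S zero S => zero zero K zero S   [S → K]
zero zero K zero S => zero zero that zero pop zero S   [K → that zero pop]
zero zero that zero pop zero S => zero zero that zero pop zero K   [S → K]
zero zero that zero pop zero K => zero zero that zero pop zero S zero S   [K → S zero S]
zero zero that zero pop zero S zero S => zero zero that zero pop zero zero zero S   [S → zero]
zero zero that zero pop zero zero zero S => zero zero that zero pop zero zero zero zero   [S → zero]

S => K => S zero S => zero zero S => zero zero K => zero zero S zero S => zero zero K zero S => zero zero that zero pop zero S => zero zero that zero pop zero K => zero zero that zero pop zero S zero S => zero zero that zero pop zero zero zero S => zero zero that zero pop zero zero zero zero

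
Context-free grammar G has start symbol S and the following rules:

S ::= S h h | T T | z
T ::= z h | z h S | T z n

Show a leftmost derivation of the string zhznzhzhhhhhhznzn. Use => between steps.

S=>TT=>TznT=>zhznT=>zhznTzn=>zhznTznzn=>zhznzhSznzn=>zhznzhShhznzn=>zhznzhShhhhznzn=>zhznzhShhhhhhznzn=>zhznzhzhhhhhhznzn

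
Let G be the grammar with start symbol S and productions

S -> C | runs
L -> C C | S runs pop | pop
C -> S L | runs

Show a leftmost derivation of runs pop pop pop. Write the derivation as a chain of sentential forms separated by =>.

S => C   [S -> C]
C => S L   [C -> S L]
S L => C L   [S -> C]
C L => S L L   [C -> S L]
S L L => C L L   [S -> C]
C L L => S L L L   [C -> S L]
S L L L => runs L L L   [S -> runs]
runs L L L => runs pop L L   [L -> pop]
runs pop L L => runs pop pop L   [L -> pop]
runs pop pop L => runs pop pop pop   [L -> pop]

S => C => S L => C L => S L L => C L L => S L L L => runs L L L => runs pop L L => runs pop pop L => runs pop pop pop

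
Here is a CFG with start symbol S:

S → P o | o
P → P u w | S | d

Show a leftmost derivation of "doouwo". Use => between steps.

S => Po   [S → P o]
Po => Puwo   [P → P u w]
Puwo => Suwo   [P → S]
Suwo => Pouwo   [S → P o]
Pouwo => Souwo   [P → S]
Souwo => Poouwo   [S → P o]
Poouwo => doouwo   [P → d]

S => Po => Puwo => Suwo => Pouwo => Souwo => Poouwo => doouwo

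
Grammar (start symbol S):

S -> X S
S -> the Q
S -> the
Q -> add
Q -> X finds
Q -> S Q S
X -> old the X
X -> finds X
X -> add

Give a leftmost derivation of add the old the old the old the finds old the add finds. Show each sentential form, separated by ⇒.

S ⇒ X S   [S -> X S]
X S ⇒ add S   [X -> add]
add S ⇒ add the Q   [S -> the Q]
add the Q ⇒ add the X finds   [Q -> X finds]
add the X finds ⇒ add the old the X finds   [X -> old the X]
add the old the X finds ⇒ add the old the old the X finds   [X -> old the X]
add the old the old the X finds ⇒ add the old the old the old the X finds   [X -> old the X]
add the old the old the old the X finds ⇒ add the old the old the old the finds X finds   [X -> finds X]
add the old the old the old the finds X finds ⇒ add the old the old the old the finds old the X finds   [X -> old the X]
add the old the old the old the finds old the X finds ⇒ add the old the old the old the finds old the add finds   [X -> add]

S ⇒ X S ⇒ add S ⇒ add the Q ⇒ add the X finds ⇒ add the old the X finds ⇒ add the old the old the X finds ⇒ add the old the old the old the X finds ⇒ add the old the old the old the finds X finds ⇒ add the old the old the old the finds old the X finds ⇒ add the old the old the old the finds old the add finds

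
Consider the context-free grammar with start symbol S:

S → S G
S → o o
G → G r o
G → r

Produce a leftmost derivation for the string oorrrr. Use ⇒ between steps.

S ⇒ SG ⇒ SGG ⇒ SGGG ⇒ SGGGG ⇒ ooGGGG ⇒ oorGGG ⇒ oorrGG ⇒ oorrrG ⇒ oorrrr

S ⇒ SG   [S → S G]
SG ⇒ SGG   [S → S G]
SGG ⇒ SGGG   [S → S G]
SGGG ⇒ SGGGG   [S → S G]
SGGGG ⇒ ooGGGG   [S → o o]
ooGGGG ⇒ oorGGG   [G → r]
oorGGG ⇒ oorrGG   [G → r]
oorrGG ⇒ oorrrG   [G → r]
oorrrG ⇒ oorrrr   [G → r]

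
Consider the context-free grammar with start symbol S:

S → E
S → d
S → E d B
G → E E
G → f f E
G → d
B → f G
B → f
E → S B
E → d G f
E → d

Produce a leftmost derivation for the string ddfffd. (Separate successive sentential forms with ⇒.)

S ⇒ EdB   [S → E d B]
EdB ⇒ ddB   [E → d]
ddB ⇒ ddfG   [B → f G]
ddfG ⇒ ddfffE   [G → f f E]
ddfffE ⇒ ddfffd   [E → d]

S ⇒ EdB ⇒ ddB ⇒ ddfG ⇒ ddfffE ⇒ ddfffd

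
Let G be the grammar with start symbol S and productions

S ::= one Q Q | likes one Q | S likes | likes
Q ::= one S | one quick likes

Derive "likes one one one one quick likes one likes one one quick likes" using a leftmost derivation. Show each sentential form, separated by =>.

S => likes one Q   [S ::= likes one Q]
likes one Q => likes one one S   [Q ::= one S]
likes one one S => likes one one one Q Q   [S ::= one Q Q]
likes one one one Q Q => likes one one one one quick likes Q   [Q ::= one quick likes]
likes one one one one quick likes Q => likes one one one one quick likes one S   [Q ::= one S]
likes one one one one quick likes one S => likes one one one one quick likes one likes one Q   [S ::= likes one Q]
likes one one one one quick likes one likes one Q => likes one one one one quick likes one likes one one quick likes   [Q ::= one quick likes]

S => likes one Q => likes one one S => likes one one one Q Q => likes one one one one quick likes Q => likes one one one one quick likes one S => likes one one one one quick likes one likes one Q => likes one one one one quick likes one likes one one quick likes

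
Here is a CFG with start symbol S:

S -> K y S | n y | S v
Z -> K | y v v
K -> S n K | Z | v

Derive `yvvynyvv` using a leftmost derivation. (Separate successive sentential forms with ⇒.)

S ⇒ Sv ⇒ KySv ⇒ ZySv ⇒ yvvySv ⇒ yvvySvv ⇒ yvvynyvv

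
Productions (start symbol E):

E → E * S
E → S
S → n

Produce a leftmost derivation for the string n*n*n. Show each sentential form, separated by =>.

E=>E*S=>E*S*S=>S*S*S=>n*S*S=>n*n*S=>n*n*n

E => E*S   [E → E * S]
E*S => E*S*S   [E → E * S]
E*S*S => S*S*S   [E → S]
S*S*S => n*S*S   [S → n]
n*S*S => n*n*S   [S → n]
n*n*S => n*n*n   [S → n]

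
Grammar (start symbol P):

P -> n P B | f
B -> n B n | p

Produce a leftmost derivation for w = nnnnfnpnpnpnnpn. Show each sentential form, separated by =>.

P => nPB   [P -> n P B]
nPB => nnPBB   [P -> n P B]
nnPBB => nnnPBBB   [P -> n P B]
nnnPBBB => nnnnPBBBB   [P -> n P B]
nnnnPBBBB => nnnnfBBBB   [P -> f]
nnnnfBBBB => nnnnfnBnBBB   [B -> n B n]
nnnnfnBnBBB => nnnnfnpnBBB   [B -> p]
nnnnfnpnBBB => nnnnfnpnpBB   [B -> p]
nnnnfnpnpBB => nnnnfnpnpnBnB   [B -> n B n]
nnnnfnpnpnBnB => nnnnfnpnpnpnB   [B -> p]
nnnnfnpnpnpnB => nnnnfnpnpnpnnBn   [B -> n B n]
nnnnfnpnpnpnnBn => nnnnfnpnpnpnnpn   [B -> p]

P=>nPB=>nnPBB=>nnnPBBB=>nnnnPBBBB=>nnnnfBBBB=>nnnnfnBnBBB=>nnnnfnpnBBB=>nnnnfnpnpBB=>nnnnfnpnpnBnB=>nnnnfnpnpnpnB=>nnnnfnpnpnpnnBn=>nnnnfnpnpnpnnpn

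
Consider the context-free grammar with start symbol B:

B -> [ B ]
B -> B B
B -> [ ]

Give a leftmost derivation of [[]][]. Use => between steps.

B => BB   [B -> B B]
BB => [B]B   [B -> [ B ]]
[B]B => [[]]B   [B -> [ ]]
[[]]B => [[]][]   [B -> [ ]]

B => BB => [B]B => [[]]B => [[]][]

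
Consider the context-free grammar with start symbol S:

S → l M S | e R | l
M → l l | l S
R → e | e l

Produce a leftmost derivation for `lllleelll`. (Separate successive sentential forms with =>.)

S => lMS   [S → l M S]
lMS => llSS   [M → l S]
llSS => lllMSS   [S → l M S]
lllMSS => llllSSS   [M → l S]
llllSSS => lllleRSS   [S → e R]
lllleRSS => lllleelSS   [R → e l]
lllleelSS => lllleellS   [S → l]
lllleellS => lllleelll   [S → l]

S => lMS => llSS => lllMSS => llllSSS => lllleRSS => lllleelSS => lllleellS => lllleelll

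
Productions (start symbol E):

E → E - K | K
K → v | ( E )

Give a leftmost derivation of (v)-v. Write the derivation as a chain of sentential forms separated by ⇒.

E ⇒ E-K   [E → E - K]
E-K ⇒ K-K   [E → K]
K-K ⇒ (E)-K   [K → ( E )]
(E)-K ⇒ (K)-K   [E → K]
(K)-K ⇒ (v)-K   [K → v]
(v)-K ⇒ (v)-v   [K → v]

E⇒E-K⇒K-K⇒(E)-K⇒(K)-K⇒(v)-K⇒(v)-v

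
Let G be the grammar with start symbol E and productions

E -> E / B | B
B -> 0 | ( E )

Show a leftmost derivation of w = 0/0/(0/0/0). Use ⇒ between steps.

E ⇒ E/B   [E -> E / B]
E/B ⇒ E/B/B   [E -> E / B]
E/B/B ⇒ B/B/B   [E -> B]
B/B/B ⇒ 0/B/B   [B -> 0]
0/B/B ⇒ 0/0/B   [B -> 0]
0/0/B ⇒ 0/0/(E)   [B -> ( E )]
0/0/(E) ⇒ 0/0/(E/B)   [E -> E / B]
0/0/(E/B) ⇒ 0/0/(E/B/B)   [E -> E / B]
0/0/(E/B/B) ⇒ 0/0/(B/B/B)   [E -> B]
0/0/(B/B/B) ⇒ 0/0/(0/B/B)   [B -> 0]
0/0/(0/B/B) ⇒ 0/0/(0/0/B)   [B -> 0]
0/0/(0/0/B) ⇒ 0/0/(0/0/0)   [B -> 0]

E ⇒ E/B ⇒ E/B/B ⇒ B/B/B ⇒ 0/B/B ⇒ 0/0/B ⇒ 0/0/(E) ⇒ 0/0/(E/B) ⇒ 0/0/(E/B/B) ⇒ 0/0/(B/B/B) ⇒ 0/0/(0/B/B) ⇒ 0/0/(0/0/B) ⇒ 0/0/(0/0/0)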